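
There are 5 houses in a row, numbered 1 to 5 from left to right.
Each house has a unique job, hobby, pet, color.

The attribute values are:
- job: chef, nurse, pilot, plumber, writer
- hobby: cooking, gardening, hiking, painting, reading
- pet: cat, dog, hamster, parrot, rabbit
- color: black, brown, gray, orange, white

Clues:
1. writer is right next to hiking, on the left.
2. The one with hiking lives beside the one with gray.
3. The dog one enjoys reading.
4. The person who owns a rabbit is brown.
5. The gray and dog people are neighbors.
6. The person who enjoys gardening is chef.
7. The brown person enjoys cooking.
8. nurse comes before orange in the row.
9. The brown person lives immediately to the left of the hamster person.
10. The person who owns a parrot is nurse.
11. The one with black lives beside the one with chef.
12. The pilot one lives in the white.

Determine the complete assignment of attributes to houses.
Solution:

House | Job | Hobby | Pet | Color
---------------------------------
  1   | writer | cooking | rabbit | brown
  2   | pilot | hiking | hamster | white
  3   | nurse | painting | parrot | gray
  4   | plumber | reading | dog | black
  5   | chef | gardening | cat | orange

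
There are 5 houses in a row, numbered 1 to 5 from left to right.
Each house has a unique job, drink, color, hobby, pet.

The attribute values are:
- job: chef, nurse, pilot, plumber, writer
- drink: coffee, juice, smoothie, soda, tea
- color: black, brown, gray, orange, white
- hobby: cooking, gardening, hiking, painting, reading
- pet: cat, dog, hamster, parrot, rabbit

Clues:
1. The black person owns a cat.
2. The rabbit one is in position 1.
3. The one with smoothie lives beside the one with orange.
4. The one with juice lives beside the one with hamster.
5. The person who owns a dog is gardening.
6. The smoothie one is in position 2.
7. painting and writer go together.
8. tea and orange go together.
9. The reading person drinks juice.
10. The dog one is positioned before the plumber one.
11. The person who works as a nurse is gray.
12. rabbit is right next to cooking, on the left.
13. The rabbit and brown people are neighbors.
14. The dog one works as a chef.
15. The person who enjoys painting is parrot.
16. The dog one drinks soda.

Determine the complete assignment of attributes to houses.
Solution:

House | Job | Drink | Color | Hobby | Pet
-----------------------------------------
  1   | nurse | juice | gray | reading | rabbit
  2   | pilot | smoothie | brown | cooking | hamster
  3   | writer | tea | orange | painting | parrot
  4   | chef | soda | white | gardening | dog
  5   | plumber | coffee | black | hiking | cat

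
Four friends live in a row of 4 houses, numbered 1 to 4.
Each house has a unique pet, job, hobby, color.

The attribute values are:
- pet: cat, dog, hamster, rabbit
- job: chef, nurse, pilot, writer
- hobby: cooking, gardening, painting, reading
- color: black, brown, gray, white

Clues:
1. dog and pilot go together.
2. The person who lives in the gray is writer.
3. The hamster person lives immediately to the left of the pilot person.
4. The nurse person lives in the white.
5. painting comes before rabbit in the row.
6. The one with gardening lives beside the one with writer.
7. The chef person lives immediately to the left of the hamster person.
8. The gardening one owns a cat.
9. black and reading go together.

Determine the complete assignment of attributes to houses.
Solution:

House | Pet | Job | Hobby | Color
---------------------------------
  1   | cat | chef | gardening | brown
  2   | hamster | writer | painting | gray
  3   | dog | pilot | reading | black
  4   | rabbit | nurse | cooking | white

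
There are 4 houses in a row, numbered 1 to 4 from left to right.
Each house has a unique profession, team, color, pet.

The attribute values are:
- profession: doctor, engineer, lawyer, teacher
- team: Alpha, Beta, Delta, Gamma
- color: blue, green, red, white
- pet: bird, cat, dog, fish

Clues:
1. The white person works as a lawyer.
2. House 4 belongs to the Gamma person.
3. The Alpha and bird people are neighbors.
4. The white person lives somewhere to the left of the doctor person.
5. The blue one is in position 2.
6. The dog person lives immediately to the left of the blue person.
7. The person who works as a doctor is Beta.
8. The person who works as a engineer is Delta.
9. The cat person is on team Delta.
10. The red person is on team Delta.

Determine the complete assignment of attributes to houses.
Solution:

House | Profession | Team | Color | Pet
---------------------------------------
  1   | lawyer | Alpha | white | dog
  2   | doctor | Beta | blue | bird
  3   | engineer | Delta | red | cat
  4   | teacher | Gamma | green | fish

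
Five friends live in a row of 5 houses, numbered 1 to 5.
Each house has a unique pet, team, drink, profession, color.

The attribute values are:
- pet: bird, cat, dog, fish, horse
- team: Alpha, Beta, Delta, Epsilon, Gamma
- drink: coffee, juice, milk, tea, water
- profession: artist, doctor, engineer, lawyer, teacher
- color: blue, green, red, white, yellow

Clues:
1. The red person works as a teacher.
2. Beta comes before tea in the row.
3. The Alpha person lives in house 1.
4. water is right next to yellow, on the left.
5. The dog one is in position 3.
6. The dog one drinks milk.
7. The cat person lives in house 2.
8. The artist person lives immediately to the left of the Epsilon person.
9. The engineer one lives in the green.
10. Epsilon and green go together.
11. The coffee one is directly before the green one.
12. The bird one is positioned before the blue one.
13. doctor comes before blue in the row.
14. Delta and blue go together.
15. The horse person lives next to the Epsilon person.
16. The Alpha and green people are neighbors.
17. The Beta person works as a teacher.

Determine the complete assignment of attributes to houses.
Solution:

House | Pet | Team | Drink | Profession | Color
-----------------------------------------------
  1   | horse | Alpha | coffee | artist | white
  2   | cat | Epsilon | water | engineer | green
  3   | dog | Gamma | milk | doctor | yellow
  4   | bird | Beta | juice | teacher | red
  5   | fish | Delta | tea | lawyer | blue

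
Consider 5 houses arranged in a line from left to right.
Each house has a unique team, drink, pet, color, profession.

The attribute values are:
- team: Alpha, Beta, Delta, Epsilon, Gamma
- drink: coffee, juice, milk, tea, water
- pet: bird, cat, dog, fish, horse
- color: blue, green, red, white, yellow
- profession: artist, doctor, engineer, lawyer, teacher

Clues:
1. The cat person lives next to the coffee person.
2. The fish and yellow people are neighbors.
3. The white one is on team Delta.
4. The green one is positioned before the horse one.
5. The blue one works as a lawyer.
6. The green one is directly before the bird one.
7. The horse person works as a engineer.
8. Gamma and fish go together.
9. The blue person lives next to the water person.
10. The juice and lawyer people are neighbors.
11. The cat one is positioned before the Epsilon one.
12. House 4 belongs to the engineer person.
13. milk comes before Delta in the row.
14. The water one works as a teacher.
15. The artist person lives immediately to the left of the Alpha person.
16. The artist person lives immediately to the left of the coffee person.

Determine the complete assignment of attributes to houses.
Solution:

House | Team | Drink | Pet | Color | Profession
-----------------------------------------------
  1   | Beta | juice | cat | green | artist
  2   | Alpha | coffee | bird | blue | lawyer
  3   | Gamma | water | fish | red | teacher
  4   | Epsilon | milk | horse | yellow | engineer
  5   | Delta | tea | dog | white | doctor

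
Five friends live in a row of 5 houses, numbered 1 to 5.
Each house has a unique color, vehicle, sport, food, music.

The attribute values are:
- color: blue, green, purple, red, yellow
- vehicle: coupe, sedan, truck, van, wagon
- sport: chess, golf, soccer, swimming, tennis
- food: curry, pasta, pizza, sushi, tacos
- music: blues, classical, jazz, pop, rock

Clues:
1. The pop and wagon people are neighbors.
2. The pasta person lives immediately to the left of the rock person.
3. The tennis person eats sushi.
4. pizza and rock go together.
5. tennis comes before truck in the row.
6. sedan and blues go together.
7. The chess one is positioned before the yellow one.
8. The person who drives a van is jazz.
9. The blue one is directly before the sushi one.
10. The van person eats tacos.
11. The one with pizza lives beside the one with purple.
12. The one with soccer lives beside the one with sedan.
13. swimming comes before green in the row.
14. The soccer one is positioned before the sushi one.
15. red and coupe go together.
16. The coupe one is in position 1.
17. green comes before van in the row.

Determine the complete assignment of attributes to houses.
Solution:

House | Color | Vehicle | Sport | Food | Music
----------------------------------------------
  1   | red | coupe | swimming | pasta | pop
  2   | blue | wagon | soccer | pizza | rock
  3   | purple | sedan | tennis | sushi | blues
  4   | green | truck | chess | curry | classical
  5   | yellow | van | golf | tacos | jazz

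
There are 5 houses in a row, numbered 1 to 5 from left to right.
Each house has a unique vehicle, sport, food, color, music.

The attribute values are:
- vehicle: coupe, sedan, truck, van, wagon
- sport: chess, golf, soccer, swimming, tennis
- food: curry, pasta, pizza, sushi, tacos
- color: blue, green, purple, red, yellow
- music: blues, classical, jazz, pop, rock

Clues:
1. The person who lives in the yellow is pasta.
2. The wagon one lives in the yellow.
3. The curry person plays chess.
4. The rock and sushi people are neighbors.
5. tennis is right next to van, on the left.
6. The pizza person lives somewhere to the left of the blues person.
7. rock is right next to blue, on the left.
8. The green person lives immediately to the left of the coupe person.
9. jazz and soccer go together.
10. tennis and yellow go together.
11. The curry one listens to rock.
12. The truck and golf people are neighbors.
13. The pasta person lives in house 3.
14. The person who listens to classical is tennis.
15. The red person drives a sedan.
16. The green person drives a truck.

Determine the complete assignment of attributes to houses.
Solution:

House | Vehicle | Sport | Food | Color | Music
----------------------------------------------
  1   | truck | chess | curry | green | rock
  2   | coupe | golf | sushi | blue | pop
  3   | wagon | tennis | pasta | yellow | classical
  4   | van | soccer | pizza | purple | jazz
  5   | sedan | swimming | tacos | red | blues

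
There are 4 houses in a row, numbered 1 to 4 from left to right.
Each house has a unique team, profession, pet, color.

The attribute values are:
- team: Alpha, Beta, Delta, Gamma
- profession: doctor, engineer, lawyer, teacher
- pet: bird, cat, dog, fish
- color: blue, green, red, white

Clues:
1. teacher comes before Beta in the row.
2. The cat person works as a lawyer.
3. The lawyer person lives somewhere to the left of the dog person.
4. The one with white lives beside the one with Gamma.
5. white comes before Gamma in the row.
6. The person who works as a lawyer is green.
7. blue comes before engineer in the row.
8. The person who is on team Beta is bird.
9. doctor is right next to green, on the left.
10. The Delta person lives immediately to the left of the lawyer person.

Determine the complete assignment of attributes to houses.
Solution:

House | Team | Profession | Pet | Color
---------------------------------------
  1   | Delta | doctor | fish | white
  2   | Gamma | lawyer | cat | green
  3   | Alpha | teacher | dog | blue
  4   | Beta | engineer | bird | red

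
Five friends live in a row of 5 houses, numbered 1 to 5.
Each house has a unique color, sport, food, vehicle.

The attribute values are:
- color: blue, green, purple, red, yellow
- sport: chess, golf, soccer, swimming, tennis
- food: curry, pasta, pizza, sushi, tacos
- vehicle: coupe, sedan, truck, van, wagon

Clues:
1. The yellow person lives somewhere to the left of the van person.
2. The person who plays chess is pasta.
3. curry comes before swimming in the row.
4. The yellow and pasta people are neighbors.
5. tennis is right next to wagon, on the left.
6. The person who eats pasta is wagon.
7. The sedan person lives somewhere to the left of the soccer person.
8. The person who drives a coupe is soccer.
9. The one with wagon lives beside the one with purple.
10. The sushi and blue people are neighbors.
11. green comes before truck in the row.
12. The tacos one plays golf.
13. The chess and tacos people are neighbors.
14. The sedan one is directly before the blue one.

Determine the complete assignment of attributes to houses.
Solution:

House | Color | Sport | Food | Vehicle
--------------------------------------
  1   | yellow | tennis | sushi | sedan
  2   | blue | chess | pasta | wagon
  3   | purple | golf | tacos | van
  4   | green | soccer | curry | coupe
  5   | red | swimming | pizza | truck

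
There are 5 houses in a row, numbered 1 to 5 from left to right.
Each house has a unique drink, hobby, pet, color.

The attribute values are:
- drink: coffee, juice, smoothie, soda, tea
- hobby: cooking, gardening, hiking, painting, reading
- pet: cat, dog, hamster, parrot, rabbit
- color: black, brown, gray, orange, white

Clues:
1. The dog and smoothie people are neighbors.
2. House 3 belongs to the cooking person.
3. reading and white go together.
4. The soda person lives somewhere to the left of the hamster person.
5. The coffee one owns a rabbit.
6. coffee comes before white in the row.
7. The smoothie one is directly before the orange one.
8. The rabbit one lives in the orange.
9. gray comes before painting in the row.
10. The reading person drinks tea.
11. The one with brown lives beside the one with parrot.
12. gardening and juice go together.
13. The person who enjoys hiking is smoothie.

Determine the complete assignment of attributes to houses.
Solution:

House | Drink | Hobby | Pet | Color
-----------------------------------
  1   | juice | gardening | dog | brown
  2   | smoothie | hiking | parrot | gray
  3   | coffee | cooking | rabbit | orange
  4   | soda | painting | cat | black
  5   | tea | reading | hamster | white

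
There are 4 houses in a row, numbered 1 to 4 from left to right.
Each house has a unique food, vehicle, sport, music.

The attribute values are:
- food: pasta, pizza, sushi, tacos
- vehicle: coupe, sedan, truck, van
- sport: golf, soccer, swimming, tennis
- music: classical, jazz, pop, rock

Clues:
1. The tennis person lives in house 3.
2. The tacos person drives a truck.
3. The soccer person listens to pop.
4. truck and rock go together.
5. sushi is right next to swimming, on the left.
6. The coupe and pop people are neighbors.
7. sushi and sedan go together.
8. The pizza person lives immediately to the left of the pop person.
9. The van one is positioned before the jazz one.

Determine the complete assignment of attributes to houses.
Solution:

House | Food | Vehicle | Sport | Music
--------------------------------------
  1   | pizza | coupe | golf | classical
  2   | pasta | van | soccer | pop
  3   | sushi | sedan | tennis | jazz
  4   | tacos | truck | swimming | rock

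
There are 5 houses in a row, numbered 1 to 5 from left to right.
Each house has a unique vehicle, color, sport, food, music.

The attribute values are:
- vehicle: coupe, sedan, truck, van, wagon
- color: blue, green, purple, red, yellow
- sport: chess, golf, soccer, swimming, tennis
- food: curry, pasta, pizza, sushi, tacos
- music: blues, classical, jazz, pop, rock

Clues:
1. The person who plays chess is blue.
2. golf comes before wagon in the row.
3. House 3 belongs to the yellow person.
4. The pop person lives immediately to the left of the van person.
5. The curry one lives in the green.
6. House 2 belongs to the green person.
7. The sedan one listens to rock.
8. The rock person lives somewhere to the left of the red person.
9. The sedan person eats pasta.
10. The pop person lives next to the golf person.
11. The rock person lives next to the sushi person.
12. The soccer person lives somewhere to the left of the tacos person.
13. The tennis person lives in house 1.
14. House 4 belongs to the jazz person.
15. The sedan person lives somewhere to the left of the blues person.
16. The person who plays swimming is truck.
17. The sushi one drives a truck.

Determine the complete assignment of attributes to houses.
Solution:

House | Vehicle | Color | Sport | Food | Music
----------------------------------------------
  1   | coupe | purple | tennis | pizza | pop
  2   | van | green | golf | curry | classical
  3   | sedan | yellow | soccer | pasta | rock
  4   | truck | red | swimming | sushi | jazz
  5   | wagon | blue | chess | tacos | blues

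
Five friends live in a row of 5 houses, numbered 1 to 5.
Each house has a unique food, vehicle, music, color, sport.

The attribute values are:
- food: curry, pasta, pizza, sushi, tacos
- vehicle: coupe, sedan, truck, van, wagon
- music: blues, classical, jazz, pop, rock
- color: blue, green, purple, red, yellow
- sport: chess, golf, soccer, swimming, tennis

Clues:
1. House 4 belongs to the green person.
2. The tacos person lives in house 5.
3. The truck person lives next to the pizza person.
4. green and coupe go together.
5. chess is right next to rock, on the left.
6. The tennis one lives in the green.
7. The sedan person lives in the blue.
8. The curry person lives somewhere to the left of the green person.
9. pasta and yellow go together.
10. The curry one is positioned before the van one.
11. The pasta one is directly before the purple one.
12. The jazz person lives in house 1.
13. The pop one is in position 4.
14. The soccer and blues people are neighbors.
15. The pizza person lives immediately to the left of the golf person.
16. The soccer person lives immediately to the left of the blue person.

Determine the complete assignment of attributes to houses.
Solution:

House | Food | Vehicle | Music | Color | Sport
----------------------------------------------
  1   | pasta | truck | jazz | yellow | chess
  2   | pizza | wagon | rock | purple | soccer
  3   | curry | sedan | blues | blue | golf
  4   | sushi | coupe | pop | green | tennis
  5   | tacos | van | classical | red | swimming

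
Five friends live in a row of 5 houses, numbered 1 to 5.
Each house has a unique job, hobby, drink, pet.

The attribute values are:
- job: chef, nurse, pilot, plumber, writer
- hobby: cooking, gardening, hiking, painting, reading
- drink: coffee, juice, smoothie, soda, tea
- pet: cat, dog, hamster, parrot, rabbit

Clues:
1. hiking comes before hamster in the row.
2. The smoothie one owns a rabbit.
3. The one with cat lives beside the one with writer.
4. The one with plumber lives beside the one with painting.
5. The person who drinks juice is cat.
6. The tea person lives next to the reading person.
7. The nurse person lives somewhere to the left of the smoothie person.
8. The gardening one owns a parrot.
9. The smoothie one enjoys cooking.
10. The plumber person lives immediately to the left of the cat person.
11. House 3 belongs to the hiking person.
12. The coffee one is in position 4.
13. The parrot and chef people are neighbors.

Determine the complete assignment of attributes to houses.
Solution:

House | Job | Hobby | Drink | Pet
---------------------------------
  1   | plumber | gardening | soda | parrot
  2   | chef | painting | juice | cat
  3   | writer | hiking | tea | dog
  4   | nurse | reading | coffee | hamster
  5   | pilot | cooking | smoothie | rabbit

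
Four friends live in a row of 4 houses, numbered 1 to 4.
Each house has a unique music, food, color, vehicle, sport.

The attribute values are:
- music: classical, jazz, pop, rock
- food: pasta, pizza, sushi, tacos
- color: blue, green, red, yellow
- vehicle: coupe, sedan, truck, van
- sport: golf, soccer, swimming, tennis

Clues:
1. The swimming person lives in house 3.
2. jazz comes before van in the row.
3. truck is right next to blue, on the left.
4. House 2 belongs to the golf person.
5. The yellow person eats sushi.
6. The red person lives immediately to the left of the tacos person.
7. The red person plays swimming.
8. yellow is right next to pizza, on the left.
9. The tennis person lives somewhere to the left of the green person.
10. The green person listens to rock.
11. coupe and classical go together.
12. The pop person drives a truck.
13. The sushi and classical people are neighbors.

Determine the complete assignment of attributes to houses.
Solution:

House | Music | Food | Color | Vehicle | Sport
----------------------------------------------
  1   | pop | sushi | yellow | truck | tennis
  2   | classical | pizza | blue | coupe | golf
  3   | jazz | pasta | red | sedan | swimming
  4   | rock | tacos | green | van | soccer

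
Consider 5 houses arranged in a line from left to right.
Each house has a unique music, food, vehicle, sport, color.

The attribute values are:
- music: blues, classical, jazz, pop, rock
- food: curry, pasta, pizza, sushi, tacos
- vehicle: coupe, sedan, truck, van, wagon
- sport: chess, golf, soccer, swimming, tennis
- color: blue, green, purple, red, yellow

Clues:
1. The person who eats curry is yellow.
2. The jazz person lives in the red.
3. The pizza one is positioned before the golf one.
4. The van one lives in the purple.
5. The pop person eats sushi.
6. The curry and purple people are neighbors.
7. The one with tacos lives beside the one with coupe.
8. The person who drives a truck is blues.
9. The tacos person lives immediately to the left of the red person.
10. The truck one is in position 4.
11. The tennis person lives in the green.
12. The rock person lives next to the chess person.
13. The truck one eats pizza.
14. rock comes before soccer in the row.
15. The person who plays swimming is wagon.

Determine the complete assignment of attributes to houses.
Solution:

House | Music | Food | Vehicle | Sport | Color
----------------------------------------------
  1   | rock | curry | wagon | swimming | yellow
  2   | classical | tacos | van | chess | purple
  3   | jazz | pasta | coupe | soccer | red
  4   | blues | pizza | truck | tennis | green
  5   | pop | sushi | sedan | golf | blue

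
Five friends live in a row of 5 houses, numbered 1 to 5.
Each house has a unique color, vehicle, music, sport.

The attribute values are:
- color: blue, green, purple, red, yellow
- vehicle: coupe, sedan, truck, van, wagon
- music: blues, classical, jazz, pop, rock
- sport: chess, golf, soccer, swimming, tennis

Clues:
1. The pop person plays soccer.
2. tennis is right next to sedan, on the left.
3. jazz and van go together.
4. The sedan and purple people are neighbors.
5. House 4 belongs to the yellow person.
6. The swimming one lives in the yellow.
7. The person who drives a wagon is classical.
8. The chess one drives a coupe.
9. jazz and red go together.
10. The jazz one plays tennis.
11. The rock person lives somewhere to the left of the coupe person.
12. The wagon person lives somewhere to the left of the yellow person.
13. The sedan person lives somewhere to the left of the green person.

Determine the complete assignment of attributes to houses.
Solution:

House | Color | Vehicle | Music | Sport
---------------------------------------
  1   | red | van | jazz | tennis
  2   | blue | sedan | pop | soccer
  3   | purple | wagon | classical | golf
  4   | yellow | truck | rock | swimming
  5   | green | coupe | blues | chess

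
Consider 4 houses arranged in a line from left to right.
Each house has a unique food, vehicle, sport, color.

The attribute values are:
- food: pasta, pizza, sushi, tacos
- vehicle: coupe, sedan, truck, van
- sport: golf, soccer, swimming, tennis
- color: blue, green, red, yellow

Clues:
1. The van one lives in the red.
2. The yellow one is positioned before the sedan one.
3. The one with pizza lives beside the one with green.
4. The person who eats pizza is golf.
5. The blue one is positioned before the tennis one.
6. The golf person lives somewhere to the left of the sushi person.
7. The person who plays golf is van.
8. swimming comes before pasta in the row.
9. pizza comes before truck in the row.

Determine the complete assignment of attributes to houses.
Solution:

House | Food | Vehicle | Sport | Color
--------------------------------------
  1   | tacos | coupe | swimming | yellow
  2   | pasta | sedan | soccer | blue
  3   | pizza | van | golf | red
  4   | sushi | truck | tennis | green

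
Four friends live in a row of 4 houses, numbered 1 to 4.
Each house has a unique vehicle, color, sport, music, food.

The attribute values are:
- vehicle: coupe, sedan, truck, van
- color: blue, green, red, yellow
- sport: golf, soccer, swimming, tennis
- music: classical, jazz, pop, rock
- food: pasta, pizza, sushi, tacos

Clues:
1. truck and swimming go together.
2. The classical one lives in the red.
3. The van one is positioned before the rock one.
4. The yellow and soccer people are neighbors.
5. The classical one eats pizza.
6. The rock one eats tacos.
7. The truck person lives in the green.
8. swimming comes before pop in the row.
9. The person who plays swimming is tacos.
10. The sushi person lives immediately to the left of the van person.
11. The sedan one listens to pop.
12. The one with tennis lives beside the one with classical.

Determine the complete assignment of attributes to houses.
Solution:

House | Vehicle | Color | Sport | Music | Food
----------------------------------------------
  1   | coupe | yellow | tennis | jazz | sushi
  2   | van | red | soccer | classical | pizza
  3   | truck | green | swimming | rock | tacos
  4   | sedan | blue | golf | pop | pasta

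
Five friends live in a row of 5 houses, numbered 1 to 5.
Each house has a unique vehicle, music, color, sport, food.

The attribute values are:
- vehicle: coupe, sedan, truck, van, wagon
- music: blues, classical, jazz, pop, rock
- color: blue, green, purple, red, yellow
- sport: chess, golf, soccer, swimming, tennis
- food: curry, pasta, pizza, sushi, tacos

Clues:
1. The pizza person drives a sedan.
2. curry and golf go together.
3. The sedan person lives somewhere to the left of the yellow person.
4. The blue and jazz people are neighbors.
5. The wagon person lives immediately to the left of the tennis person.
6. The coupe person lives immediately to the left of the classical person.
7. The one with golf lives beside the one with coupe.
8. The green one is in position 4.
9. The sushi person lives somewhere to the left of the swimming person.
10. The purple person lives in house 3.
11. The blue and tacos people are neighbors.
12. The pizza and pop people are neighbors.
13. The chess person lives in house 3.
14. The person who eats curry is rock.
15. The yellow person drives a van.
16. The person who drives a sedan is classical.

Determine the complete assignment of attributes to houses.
Solution:

House | Vehicle | Music | Color | Sport | Food
----------------------------------------------
  1   | wagon | rock | blue | golf | curry
  2   | coupe | jazz | red | tennis | tacos
  3   | sedan | classical | purple | chess | pizza
  4   | truck | pop | green | soccer | sushi
  5   | van | blues | yellow | swimming | pasta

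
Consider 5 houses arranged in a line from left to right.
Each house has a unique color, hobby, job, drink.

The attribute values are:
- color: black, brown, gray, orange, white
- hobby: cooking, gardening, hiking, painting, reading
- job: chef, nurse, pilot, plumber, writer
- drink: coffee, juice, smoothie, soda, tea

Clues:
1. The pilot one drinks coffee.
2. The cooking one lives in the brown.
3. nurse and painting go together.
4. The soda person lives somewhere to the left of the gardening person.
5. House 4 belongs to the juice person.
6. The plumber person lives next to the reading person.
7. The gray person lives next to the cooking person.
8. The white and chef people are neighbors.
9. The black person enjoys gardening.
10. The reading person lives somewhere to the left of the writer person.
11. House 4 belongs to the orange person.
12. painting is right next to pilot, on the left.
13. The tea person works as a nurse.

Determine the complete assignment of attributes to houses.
Solution:

House | Color | Hobby | Job | Drink
-----------------------------------
  1   | gray | painting | nurse | tea
  2   | brown | cooking | pilot | coffee
  3   | white | hiking | plumber | soda
  4   | orange | reading | chef | juice
  5   | black | gardening | writer | smoothie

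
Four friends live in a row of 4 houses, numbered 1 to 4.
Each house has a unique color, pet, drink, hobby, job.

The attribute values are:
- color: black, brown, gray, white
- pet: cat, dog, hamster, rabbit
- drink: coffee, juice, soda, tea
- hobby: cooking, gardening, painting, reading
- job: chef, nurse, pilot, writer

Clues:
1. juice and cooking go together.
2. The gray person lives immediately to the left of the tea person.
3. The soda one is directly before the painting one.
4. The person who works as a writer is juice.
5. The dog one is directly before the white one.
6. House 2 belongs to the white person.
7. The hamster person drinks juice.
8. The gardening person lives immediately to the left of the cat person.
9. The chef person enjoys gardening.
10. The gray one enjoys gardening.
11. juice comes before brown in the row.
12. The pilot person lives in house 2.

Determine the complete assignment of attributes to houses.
Solution:

House | Color | Pet | Drink | Hobby | Job
-----------------------------------------
  1   | gray | dog | soda | gardening | chef
  2   | white | cat | tea | painting | pilot
  3   | black | hamster | juice | cooking | writer
  4   | brown | rabbit | coffee | reading | nurse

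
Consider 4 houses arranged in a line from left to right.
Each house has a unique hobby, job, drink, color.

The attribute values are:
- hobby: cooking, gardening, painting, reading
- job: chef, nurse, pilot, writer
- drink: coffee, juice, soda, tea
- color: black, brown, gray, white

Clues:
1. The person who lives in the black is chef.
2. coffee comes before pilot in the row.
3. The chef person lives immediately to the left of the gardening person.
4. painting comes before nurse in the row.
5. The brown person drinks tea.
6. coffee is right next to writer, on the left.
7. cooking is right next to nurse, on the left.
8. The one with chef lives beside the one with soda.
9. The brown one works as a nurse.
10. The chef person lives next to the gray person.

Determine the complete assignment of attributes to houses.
Solution:

House | Hobby | Job | Drink | Color
-----------------------------------
  1   | painting | chef | coffee | black
  2   | gardening | writer | soda | gray
  3   | cooking | pilot | juice | white
  4   | reading | nurse | tea | brown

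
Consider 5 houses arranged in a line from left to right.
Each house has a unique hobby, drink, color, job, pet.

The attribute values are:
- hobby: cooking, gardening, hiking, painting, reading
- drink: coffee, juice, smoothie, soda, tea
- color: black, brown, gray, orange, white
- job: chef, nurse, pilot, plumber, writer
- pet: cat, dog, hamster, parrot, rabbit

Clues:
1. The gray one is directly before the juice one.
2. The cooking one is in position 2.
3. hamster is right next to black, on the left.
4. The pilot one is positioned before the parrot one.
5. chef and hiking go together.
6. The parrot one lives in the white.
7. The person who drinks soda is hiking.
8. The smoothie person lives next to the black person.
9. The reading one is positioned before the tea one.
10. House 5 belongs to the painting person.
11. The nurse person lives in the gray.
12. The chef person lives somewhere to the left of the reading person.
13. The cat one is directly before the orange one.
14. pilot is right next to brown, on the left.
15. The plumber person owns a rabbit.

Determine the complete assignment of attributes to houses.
Solution:

House | Hobby | Drink | Color | Job | Pet
-----------------------------------------
  1   | gardening | smoothie | gray | nurse | hamster
  2   | cooking | juice | black | pilot | dog
  3   | hiking | soda | brown | chef | cat
  4   | reading | coffee | orange | plumber | rabbit
  5   | painting | tea | white | writer | parrot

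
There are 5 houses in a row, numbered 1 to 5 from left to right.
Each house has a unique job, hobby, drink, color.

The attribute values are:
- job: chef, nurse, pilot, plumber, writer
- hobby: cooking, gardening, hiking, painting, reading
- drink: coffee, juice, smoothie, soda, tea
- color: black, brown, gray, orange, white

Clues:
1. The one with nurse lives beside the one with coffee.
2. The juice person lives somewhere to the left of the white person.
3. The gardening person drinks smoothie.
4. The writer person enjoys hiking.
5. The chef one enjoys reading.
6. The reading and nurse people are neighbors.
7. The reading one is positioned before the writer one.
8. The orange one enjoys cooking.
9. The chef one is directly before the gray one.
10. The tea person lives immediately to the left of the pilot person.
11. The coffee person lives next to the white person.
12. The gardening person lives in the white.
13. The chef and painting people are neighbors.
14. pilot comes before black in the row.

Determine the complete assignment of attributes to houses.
Solution:

House | Job | Hobby | Drink | Color
-----------------------------------
  1   | chef | reading | juice | brown
  2   | nurse | painting | tea | gray
  3   | pilot | cooking | coffee | orange
  4   | plumber | gardening | smoothie | white
  5   | writer | hiking | soda | black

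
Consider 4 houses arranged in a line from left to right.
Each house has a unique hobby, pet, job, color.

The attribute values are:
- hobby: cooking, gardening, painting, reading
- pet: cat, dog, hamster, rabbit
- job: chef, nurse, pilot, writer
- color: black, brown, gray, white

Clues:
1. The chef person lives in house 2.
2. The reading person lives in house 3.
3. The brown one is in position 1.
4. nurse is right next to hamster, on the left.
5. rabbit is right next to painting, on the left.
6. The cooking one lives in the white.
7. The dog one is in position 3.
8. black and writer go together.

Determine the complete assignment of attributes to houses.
Solution:

House | Hobby | Pet | Job | Color
---------------------------------
  1   | gardening | rabbit | nurse | brown
  2   | painting | hamster | chef | gray
  3   | reading | dog | writer | black
  4   | cooking | cat | pilot | white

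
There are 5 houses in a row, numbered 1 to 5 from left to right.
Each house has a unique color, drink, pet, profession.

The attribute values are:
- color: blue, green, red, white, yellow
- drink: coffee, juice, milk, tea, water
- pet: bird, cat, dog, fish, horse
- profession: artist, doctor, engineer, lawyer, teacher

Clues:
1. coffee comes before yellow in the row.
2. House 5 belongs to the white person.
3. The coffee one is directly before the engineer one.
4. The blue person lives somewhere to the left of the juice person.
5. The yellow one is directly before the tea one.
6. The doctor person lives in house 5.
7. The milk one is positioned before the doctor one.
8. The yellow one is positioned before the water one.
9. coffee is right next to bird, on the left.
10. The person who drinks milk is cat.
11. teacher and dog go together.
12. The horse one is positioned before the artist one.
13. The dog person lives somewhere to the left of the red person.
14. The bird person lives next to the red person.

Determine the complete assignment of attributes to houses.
Solution:

House | Color | Drink | Pet | Profession
----------------------------------------
  1   | blue | coffee | dog | teacher
  2   | yellow | juice | bird | engineer
  3   | red | tea | horse | lawyer
  4   | green | milk | cat | artist
  5   | white | water | fish | doctor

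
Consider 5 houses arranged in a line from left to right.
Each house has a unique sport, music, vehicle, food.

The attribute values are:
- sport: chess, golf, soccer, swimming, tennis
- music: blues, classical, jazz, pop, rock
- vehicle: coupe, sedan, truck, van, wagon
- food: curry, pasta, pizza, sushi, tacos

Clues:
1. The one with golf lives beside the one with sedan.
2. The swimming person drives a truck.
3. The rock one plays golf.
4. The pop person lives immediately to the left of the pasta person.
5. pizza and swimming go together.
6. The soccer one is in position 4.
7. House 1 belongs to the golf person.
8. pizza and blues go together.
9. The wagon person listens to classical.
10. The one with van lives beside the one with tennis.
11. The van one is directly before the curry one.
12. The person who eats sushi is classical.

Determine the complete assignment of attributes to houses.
Solution:

House | Sport | Music | Vehicle | Food
--------------------------------------
  1   | golf | rock | van | tacos
  2   | tennis | pop | sedan | curry
  3   | chess | jazz | coupe | pasta
  4   | soccer | classical | wagon | sushi
  5   | swimming | blues | truck | pizza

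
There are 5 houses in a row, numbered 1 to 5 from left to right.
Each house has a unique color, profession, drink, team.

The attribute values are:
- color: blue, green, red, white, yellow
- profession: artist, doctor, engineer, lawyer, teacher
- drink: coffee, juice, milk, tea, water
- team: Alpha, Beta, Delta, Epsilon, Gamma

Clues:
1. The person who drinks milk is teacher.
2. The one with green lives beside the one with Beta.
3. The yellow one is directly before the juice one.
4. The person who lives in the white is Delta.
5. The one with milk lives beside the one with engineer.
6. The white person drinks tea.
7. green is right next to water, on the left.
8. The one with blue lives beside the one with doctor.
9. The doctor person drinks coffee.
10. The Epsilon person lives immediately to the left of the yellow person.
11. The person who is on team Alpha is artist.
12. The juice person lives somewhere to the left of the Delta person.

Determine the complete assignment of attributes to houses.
Solution:

House | Color | Profession | Drink | Team
-----------------------------------------
  1   | green | teacher | milk | Epsilon
  2   | yellow | engineer | water | Beta
  3   | blue | artist | juice | Alpha
  4   | red | doctor | coffee | Gamma
  5   | white | lawyer | tea | Delta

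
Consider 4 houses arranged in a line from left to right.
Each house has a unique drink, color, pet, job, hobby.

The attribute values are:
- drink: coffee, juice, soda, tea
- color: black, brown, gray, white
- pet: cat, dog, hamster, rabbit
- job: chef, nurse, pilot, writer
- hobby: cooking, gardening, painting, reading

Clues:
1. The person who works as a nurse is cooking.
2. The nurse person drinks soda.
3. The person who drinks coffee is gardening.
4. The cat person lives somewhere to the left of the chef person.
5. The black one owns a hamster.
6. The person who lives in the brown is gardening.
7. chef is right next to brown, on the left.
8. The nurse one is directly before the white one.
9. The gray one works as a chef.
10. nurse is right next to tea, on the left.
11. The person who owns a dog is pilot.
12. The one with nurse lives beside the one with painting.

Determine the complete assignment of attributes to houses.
Solution:

House | Drink | Color | Pet | Job | Hobby
-----------------------------------------
  1   | soda | black | hamster | nurse | cooking
  2   | tea | white | cat | writer | painting
  3   | juice | gray | rabbit | chef | reading
  4   | coffee | brown | dog | pilot | gardening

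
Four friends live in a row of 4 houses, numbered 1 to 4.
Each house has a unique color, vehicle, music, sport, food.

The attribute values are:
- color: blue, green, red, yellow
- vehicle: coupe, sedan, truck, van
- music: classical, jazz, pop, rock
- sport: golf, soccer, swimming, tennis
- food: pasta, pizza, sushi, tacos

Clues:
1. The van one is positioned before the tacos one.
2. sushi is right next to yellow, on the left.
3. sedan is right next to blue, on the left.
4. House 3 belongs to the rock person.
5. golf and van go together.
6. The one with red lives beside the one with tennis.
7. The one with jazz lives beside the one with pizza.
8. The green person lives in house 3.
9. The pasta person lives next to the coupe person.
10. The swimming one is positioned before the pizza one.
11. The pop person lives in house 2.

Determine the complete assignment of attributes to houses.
Solution:

House | Color | Vehicle | Music | Sport | Food
----------------------------------------------
  1   | red | sedan | jazz | swimming | pasta
  2   | blue | coupe | pop | tennis | pizza
  3   | green | van | rock | golf | sushi
  4   | yellow | truck | classical | soccer | tacos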